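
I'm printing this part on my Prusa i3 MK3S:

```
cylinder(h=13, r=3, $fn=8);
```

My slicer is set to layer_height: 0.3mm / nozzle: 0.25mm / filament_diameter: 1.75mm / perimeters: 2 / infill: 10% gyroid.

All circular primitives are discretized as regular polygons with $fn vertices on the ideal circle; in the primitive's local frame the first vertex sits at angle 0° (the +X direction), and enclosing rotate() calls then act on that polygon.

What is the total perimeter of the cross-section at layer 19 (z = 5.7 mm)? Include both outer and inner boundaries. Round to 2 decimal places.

At z = 5.7 mm: the r=3 cylinder gives a regular 8-gon of circumradius 3 (constant along its height) (perimeter = 2·8·3.000·sin(180°/8) = 18.37 mm). Overall, the cross-section is a single solid region. Total boundary length (outer) = 18.37 mm.

18.37 mm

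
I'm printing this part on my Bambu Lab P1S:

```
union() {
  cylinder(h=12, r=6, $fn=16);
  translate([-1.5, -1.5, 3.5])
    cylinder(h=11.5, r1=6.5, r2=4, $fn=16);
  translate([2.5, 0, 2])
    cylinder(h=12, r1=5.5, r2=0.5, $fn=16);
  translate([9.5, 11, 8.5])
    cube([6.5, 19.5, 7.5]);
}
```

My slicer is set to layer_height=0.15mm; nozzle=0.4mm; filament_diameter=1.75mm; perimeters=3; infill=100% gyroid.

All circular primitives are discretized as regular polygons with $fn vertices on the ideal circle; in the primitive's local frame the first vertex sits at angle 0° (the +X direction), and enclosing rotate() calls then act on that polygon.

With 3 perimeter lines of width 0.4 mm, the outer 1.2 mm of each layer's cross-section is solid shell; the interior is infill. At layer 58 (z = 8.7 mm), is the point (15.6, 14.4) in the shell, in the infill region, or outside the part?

At z = 8.7 mm: the cylinder: section is a regular 16-gon, circumradius r=6; the cone at (-1.5, -1.5) contributes a regular 16-gon of circumradius 5.370 (interpolated between r1=6.5 and r2=4 at t=0.452); the cone at (2.5, 0) (r1=5.5→r2=0.5) has section circumradius 2.708 here — a regular 16-gon; the 6.5×19.5 cube at (9.5, 11) contributes its full rectangle; Merging all regions: the regions partially overlap (shared area 96.97 mm²), so overlapping operands fuse into one piece — 2 connected regions. Overall, the cross-section has 2 separate islands. The nearest boundary edge runs (16.00, 30.50)→(16.00, 11.00); distance from the point to it = 0.40 mm. (Shell/infill is judged within the island containing the point — the largest one.) The point is inside the cross-section, 0.40 mm from the nearest boundary — within the 1.2 mm shell band (3 × 0.4).

shell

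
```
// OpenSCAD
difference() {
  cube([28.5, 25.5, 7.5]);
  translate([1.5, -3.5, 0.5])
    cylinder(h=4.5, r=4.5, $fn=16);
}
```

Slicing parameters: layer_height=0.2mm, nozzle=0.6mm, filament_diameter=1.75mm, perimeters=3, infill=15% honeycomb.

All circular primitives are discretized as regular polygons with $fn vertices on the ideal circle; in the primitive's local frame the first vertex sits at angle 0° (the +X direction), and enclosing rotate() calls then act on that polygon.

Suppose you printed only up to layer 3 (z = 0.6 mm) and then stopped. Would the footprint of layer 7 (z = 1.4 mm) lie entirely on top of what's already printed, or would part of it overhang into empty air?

Compare the two slices. At z = 0.6: the cube (footprint 28.5×25.5) is included at this height (area 726.75 mm²); the cylinder at (1.5, -3.5): section is a regular 16-gon, circumradius r=4.5 (area = (16/2)·4.500²·sin(360°/16) = 61.99 mm²); Taking the first minus the rest: starting from the 28.5×25.5 cube (726.75 mm²), the r=4.5 cylinder at (1.5, -3.5) partially overlaps it — only the 3.03 mm² overlap (of its 61.99 mm²) is removed, clipping the outline — area = 723.72 mm². At z = 1.4: the cube is present — its section is the full 28.5×25.5 rectangle (area 726.75 mm²); the cylinder at (1.5, -3.5): section is a regular 16-gon, circumradius r=4.5 (area = (16/2)·4.500²·sin(360°/16) = 61.99 mm²); Subtracting the remaining from the first: starting from the 28.5×25.5 cube (726.75 mm²), the r=4.5 cylinder at (1.5, -3.5) partially overlaps it — only the 3.03 mm² overlap (of its 61.99 mm²) is removed, clipping the outline — area = 723.72 mm². Checking containment: the cross-section at z = 1.4 is a subset of the cross-section at z = 0.6.

entirely on top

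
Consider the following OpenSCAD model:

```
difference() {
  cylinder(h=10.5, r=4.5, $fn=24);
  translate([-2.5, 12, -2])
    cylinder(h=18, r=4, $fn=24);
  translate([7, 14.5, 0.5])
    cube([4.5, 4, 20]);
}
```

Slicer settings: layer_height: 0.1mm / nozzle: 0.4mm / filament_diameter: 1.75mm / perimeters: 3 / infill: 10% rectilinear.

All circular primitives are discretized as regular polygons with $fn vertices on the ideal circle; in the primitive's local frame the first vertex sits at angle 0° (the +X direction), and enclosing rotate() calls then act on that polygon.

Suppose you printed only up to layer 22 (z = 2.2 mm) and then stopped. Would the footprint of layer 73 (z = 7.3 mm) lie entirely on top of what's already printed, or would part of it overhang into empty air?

Compare the two slices. At z = 2.2: the r=4.5 cylinder gives a regular 24-gon of circumradius 4.5 (constant along its height) (area = (24/2)·4.500²·sin(360°/24) = 62.89 mm²); the r=4 cylinder at (-2.5, 12) contributes a regular 24-gon of circumradius 4 (area = (24/2)·4.000²·sin(360°/24) = 49.69 mm²); the cube at (7, 14.5) (footprint 4.5×4) is included at this height (area 18.00 mm²); Subtracting the remaining from the first: starting from the r=4.5 cylinder (62.89 mm²), the r=4 cylinder at (-2.5, 12) misses the remaining region (no effect); the 4.5×4 cube at (7, 14.5) misses the remaining region (no effect) — area = 62.89 mm². At z = 7.3: the cylinder: section is a regular 24-gon, circumradius r=4.5 (area = (24/2)·4.500²·sin(360°/24) = 62.89 mm²); the cylinder at (-2.5, 12): section is a regular 24-gon, circumradius r=4 (area = (24/2)·4.000²·sin(360°/24) = 49.69 mm²); the cube at (7, 14.5) (footprint 4.5×4) is included at this height (area 18.00 mm²); Subtracting the remaining from the first: starting from the r=4.5 cylinder (62.89 mm²), the r=4 cylinder at (-2.5, 12) misses the remaining region (no effect); the 4.5×4 cube at (7, 14.5) misses the remaining region (no effect) — area = 62.89 mm². Checking containment: the cross-section at z = 7.3 is a subset of the cross-section at z = 2.2.

entirely on top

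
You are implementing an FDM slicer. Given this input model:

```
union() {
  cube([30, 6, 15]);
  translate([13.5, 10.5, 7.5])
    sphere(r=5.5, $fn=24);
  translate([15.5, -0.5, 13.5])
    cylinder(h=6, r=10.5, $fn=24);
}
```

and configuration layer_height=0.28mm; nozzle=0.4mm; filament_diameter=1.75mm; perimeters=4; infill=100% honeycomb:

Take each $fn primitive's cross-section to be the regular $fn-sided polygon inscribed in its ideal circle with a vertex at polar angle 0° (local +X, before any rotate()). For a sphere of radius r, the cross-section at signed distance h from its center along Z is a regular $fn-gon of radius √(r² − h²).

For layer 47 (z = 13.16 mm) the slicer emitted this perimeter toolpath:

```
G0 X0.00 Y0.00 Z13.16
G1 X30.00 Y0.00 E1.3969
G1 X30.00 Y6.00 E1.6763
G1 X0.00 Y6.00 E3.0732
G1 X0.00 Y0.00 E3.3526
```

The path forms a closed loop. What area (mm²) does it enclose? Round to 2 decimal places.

Apply the shoelace formula to the sequence of (X, Y) vertices; enclosed area = 180.00 mm².

180.00 mm²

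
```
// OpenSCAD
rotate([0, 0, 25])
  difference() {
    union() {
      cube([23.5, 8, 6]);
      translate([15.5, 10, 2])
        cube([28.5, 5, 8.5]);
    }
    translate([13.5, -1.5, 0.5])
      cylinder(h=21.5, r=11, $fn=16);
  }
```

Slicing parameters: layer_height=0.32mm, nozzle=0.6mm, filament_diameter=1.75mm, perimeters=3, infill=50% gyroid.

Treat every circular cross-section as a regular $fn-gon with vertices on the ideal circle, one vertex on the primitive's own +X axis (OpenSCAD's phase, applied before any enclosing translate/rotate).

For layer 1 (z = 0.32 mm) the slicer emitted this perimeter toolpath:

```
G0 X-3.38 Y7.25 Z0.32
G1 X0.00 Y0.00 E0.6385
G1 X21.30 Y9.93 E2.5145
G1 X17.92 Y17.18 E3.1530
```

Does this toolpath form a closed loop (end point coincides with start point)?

Start point (G0): (-3.38, 7.25). End point (last G1): the path does not return to the start — open.

no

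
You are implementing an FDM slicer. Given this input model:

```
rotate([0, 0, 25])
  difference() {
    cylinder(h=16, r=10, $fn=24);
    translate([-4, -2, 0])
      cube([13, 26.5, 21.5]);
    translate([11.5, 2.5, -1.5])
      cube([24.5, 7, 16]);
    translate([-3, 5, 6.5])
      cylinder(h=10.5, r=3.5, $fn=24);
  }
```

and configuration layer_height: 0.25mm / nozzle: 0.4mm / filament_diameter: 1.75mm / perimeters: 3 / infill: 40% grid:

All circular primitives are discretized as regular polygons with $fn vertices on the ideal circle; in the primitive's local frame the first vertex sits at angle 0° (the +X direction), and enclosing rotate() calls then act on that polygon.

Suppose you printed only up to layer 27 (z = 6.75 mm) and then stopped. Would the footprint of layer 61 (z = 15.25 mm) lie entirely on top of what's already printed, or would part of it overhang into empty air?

entirely on top

Compare the two slices. At z = 6.75: the r=10 cylinder gives a regular 24-gon of circumradius 10 (constant along its height) (area = (24/2)·10.000²·sin(360°/24) = 310.58 mm²); the cube at (-4, -2) is present — its section is the full 13×26.5 rectangle (area 344.50 mm²); the cube at (11.5, 2.5) (footprint 24.5×7) is included at this height (area 171.50 mm²); the cylinder at (-3, 5): section is a regular 24-gon, circumradius r=3.5 (area = (24/2)·3.500²·sin(360°/24) = 38.05 mm²); Taking the first minus the rest: starting from the r=10 cylinder (310.58 mm²), the 13×26.5 cube at (-4, -2) partially overlaps it — only the 139.64 mm² overlap (of its 344.50 mm²) is removed, clipping the outline; the 24.5×7 cube at (11.5, 2.5) misses the remaining region (no effect); the r=3.5 cylinder at (-3, 5) partially overlaps it — only the 12.16 mm² overlap (of its 38.05 mm²) is removed, clipping the outline — area = 158.79 mm²; (rotated 25° about Z; rotation is an isometry so areas/perimeters/island counts are preserved). At z = 15.25: the cylinder: section is a regular 24-gon, circumradius r=10 (area = (24/2)·10.000²·sin(360°/24) = 310.58 mm²); the cube at (-4, -2) is present — its section is the full 13×26.5 rectangle (area 344.50 mm²); the cube at (11.5, 2.5) does not reach this height (z outside [-1.5, 14.5]); the r=3.5 cylinder at (-3, 5) contributes a regular 24-gon of circumradius 3.5 (area = (24/2)·3.500²·sin(360°/24) = 38.05 mm²); After the difference (first − rest): starting from the r=10 cylinder (310.58 mm²), the 13×26.5 cube at (-4, -2) partially overlaps it — only the 139.64 mm² overlap (of its 344.50 mm²) is removed, clipping the outline; the r=3.5 cylinder at (-3, 5) partially overlaps it — only the 12.16 mm² overlap (of its 38.05 mm²) is removed, clipping the outline — area = 158.79 mm²; (rotated 25° about Z; rotation is an isometry so areas/perimeters/island counts are preserved). Checking containment: the cross-section at z = 15.25 is a subset of the cross-section at z = 6.75.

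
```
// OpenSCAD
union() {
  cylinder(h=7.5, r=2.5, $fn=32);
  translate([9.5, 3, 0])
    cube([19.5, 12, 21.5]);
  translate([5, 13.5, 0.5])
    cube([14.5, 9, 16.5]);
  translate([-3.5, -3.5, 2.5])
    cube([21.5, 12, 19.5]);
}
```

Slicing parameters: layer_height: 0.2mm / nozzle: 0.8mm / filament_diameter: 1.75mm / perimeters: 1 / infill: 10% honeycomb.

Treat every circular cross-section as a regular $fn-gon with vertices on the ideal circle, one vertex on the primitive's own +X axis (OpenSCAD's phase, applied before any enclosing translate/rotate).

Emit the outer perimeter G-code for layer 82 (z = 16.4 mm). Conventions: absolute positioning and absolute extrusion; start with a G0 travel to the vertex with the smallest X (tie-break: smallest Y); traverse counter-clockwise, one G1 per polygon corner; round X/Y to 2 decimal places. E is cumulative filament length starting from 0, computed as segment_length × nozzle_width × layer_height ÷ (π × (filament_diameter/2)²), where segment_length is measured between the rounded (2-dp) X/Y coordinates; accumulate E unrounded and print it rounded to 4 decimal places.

At z = 16.4 mm: the cylinder is not intersected at this z (z outside [0, 7.5]); the 19.5×12 cube at (9.5, 3) contributes its full rectangle; the cube at (5, 13.5) (footprint 14.5×9) is included at this height; the cube at (-3.5, -3.5) is present — its section is the full 21.5×12 rectangle; Merging all regions: the regions partially overlap (shared area 61.75 mm²), so overlapping operands fuse into one piece — 1 connected region. The outline is a single polygon with 12 vertices. Extrusion per mm of travel: 0.8 × 0.2 / (π × 0.875²) = 0.066520. Accumulating E over each segment gives final E = 8.3816.

G0 X-3.50 Y-3.50 Z16.40
G1 X18.00 Y-3.50 E1.4302
G1 X18.00 Y3.00 E1.8626
G1 X29.00 Y3.00 E2.5943
G1 X29.00 Y15.00 E3.3925
G1 X19.50 Y15.00 E4.0245
G1 X19.50 Y22.50 E4.5234
G1 X5.00 Y22.50 E5.4879
G1 X5.00 Y13.50 E6.0866
G1 X9.50 Y13.50 E6.3859
G1 X9.50 Y8.50 E6.7185
G1 X-3.50 Y8.50 E7.5833
G1 X-3.50 Y-3.50 E8.3816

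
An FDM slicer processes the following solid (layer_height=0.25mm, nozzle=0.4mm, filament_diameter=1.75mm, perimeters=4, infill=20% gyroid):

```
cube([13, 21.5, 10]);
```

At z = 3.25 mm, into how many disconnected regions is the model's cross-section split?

1

At z = 3.25 mm: the 13×21.5 cube contributes its full rectangle. The result has 1 disconnected region.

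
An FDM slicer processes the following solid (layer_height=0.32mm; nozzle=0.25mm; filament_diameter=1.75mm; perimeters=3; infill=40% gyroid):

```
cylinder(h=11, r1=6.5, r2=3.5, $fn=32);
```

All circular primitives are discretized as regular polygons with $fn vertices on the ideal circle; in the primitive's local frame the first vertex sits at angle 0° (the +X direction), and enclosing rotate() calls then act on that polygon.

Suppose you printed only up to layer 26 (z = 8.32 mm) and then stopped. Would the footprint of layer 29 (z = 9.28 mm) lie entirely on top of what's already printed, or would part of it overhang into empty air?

Compare the two slices. At z = 8.32: the cone: at t=0.756 of its height the radius interpolates to r₁+(r₂−r₁)t = 4.231, giving a regular 32-gon of that circumradius (area = (32/2)·4.231²·sin(360°/32) = 55.88 mm²). At z = 9.28: the cone contributes a regular 32-gon of circumradius 3.969 (interpolated between r1=6.5 and r2=3.5 at t=0.844) (area = (32/2)·3.969²·sin(360°/32) = 49.17 mm²). Checking containment: the cross-section at z = 9.28 is a subset of the cross-section at z = 8.32.

entirely on top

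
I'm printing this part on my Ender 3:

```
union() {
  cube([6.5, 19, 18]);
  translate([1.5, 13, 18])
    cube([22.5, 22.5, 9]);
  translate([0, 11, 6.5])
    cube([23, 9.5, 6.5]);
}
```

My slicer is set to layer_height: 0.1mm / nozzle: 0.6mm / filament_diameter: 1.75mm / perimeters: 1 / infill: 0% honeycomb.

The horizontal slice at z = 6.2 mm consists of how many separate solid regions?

1

At z = 6.2 mm: the cube (footprint 6.5×19) is included at this height; the cube at (1.5, 13) is absent (z outside [18, 27]); the cube at (0, 11) is absent (z outside [6.5, 13]); Taking the union: only the 6.5×19 cube is present, so the union is just that shape — 1 connected region. The result has 1 disconnected region.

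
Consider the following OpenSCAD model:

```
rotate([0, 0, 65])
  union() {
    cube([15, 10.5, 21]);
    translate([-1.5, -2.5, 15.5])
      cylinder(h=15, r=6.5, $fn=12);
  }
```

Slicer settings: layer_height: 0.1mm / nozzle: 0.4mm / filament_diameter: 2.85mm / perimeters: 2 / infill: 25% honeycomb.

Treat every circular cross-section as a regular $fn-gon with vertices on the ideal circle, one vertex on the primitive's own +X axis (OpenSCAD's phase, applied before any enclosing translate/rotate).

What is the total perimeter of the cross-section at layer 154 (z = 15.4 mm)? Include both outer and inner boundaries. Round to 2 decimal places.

51.00 mm

At z = 15.4 mm: the 15×10.5 cube contributes its full rectangle (perimeter 51.00 mm); the cylinder at (-1.5, -2.5) is absent (z outside [15.5, 30.5]); Combining (union): only the 15×10.5 cube is present, so the union is just that shape — boundary = 51.00 mm; (rotated 65° about Z; rotation is an isometry so areas/perimeters/island counts are preserved). Overall, the cross-section is a single solid region. Total boundary length (outer) = 51.00 mm.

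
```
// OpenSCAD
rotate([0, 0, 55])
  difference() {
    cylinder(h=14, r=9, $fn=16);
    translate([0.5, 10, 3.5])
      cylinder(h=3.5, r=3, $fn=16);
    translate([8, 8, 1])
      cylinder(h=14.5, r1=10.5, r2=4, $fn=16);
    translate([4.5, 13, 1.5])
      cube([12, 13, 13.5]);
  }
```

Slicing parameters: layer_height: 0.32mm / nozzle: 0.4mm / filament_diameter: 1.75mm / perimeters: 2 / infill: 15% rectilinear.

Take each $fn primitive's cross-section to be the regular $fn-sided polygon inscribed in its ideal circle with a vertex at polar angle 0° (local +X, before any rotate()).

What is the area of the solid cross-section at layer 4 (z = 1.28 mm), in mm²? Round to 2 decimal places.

At z = 1.28 mm: the cylinder: section is a regular 16-gon, circumradius r=9 (area = (16/2)·9.000²·sin(360°/16) = 247.98 mm²); the cylinder at (0.5, 10) is absent (z outside [3.5, 7]); the cone at (8, 8) contributes a regular 16-gon of circumradius 10.374 (interpolated between r1=10.5 and r2=4 at t=0.019) (area = (16/2)·10.374²·sin(360°/16) = 329.51 mm²); the cube at (4.5, 13) does not reach this height (z outside [1.5, 15]); Taking the first minus the rest: starting from the r=9 cylinder (247.98 mm²), the cone at (8, 8) partially overlaps it — only the 83.94 mm² overlap (of its 329.51 mm²) is removed, clipping the outline — area = 164.04 mm²; (rotated 55° about Z; rotation is an isometry so areas/perimeters/island counts are preserved). Overall, the cross-section is a single solid region. Net area = 164.04 mm².

164.04 mm²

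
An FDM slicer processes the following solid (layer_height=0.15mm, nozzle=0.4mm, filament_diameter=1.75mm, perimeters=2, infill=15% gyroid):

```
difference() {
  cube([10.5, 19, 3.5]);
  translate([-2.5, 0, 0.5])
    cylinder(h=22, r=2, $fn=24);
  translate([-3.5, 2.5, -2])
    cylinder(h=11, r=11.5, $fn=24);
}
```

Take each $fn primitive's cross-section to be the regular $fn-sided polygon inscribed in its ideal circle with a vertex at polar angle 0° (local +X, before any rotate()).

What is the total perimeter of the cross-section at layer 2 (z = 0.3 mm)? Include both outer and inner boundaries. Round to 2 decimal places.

54.90 mm

At z = 0.3 mm: the 10.5×19 cube contributes its full rectangle (perimeter 59.00 mm); the cylinder at (-2.5, 0) is absent (z outside [0.5, 22.5]); the r=11.5 cylinder at (-3.5, 2.5) gives a regular 24-gon of circumradius 11.5 (constant along its height) (perimeter = 2·24·11.500·sin(180°/24) = 72.05 mm); After the difference (first − rest): starting from the 10.5×19 cube, the r=11.5 cylinder at (-3.5, 2.5) partially overlaps it — only the 82.87 mm² overlap (of its 410.75 mm²) is removed, clipping the outline — boundary = 54.90 mm. Overall, the cross-section is a single solid region. Total boundary length (outer) = 54.90 mm.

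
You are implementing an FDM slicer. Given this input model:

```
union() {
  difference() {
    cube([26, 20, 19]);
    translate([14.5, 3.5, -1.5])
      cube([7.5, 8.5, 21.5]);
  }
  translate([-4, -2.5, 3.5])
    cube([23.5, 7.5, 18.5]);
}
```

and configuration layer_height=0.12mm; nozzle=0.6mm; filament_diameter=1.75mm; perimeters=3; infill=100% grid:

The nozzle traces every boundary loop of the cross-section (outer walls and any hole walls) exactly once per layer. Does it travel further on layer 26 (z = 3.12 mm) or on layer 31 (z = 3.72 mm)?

Layer 26 (z = 3.12): the cube is present — its section is the full 26×20 rectangle (perimeter 92.00 mm); the cube at (14.5, 3.5) is present — its section is the full 7.5×8.5 rectangle (perimeter 32.00 mm); After the difference (first − rest): starting from the 26×20 cube, the 7.5×8.5 cube at (14.5, 3.5) lies wholly inside it (removes its full 63.75 mm² and its 32.00 mm outline becomes a hole wall) — boundary (outer + 1 inner loop) = 124.00 mm; the cube at (-4, -2.5) is absent (z outside [3.5, 22]); Taking the union: only the result so far is present, so the union is just that shape — boundary (outer + 1 inner loop) = 124.00 mm. So its perimeter = 124.00 mm. Layer 31 (z = 3.72): the cube (footprint 26×20) is included at this height (perimeter 92.00 mm); the 7.5×8.5 cube at (14.5, 3.5) contributes its full rectangle (perimeter 32.00 mm); Taking the first minus the rest: starting from the 26×20 cube, the 7.5×8.5 cube at (14.5, 3.5) lies wholly inside it (removes its full 63.75 mm² and its 32.00 mm outline becomes a hole wall) — boundary (outer + 1 inner loop) = 124.00 mm; the cube at (-4, -2.5) (footprint 23.5×7.5) is included at this height (perimeter 62.00 mm); Combining (union): the regions partially overlap (shared area 90.00 mm²), so the edge portions inside another operand are dropped and the merged outline is re-measured after clipping — boundary (outer + 1 inner loop) = 137.00 mm. So its perimeter = 137.00 mm. Layer 31 is larger (137.00 vs 124.00 mm).

layer 31 (z = 3.72 mm)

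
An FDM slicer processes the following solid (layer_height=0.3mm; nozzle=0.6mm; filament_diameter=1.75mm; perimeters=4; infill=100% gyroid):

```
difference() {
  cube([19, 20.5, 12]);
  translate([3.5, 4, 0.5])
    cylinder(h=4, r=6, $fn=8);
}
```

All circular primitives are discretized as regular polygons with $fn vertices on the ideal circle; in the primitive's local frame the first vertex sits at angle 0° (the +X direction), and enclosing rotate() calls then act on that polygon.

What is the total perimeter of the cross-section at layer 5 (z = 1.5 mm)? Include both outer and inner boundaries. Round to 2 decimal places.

79.91 mm

At z = 1.5 mm: the cube (footprint 19×20.5) is included at this height (perimeter 79.00 mm); the cylinder at (3.5, 4): section is a regular 8-gon, circumradius r=6 (perimeter = 2·8·6.000·sin(180°/8) = 36.74 mm); After the difference (first − rest): starting from the 19×20.5 cube, the r=6 cylinder at (3.5, 4) partially overlaps it — only the 78.61 mm² overlap (of its 101.82 mm²) is removed, clipping the outline — boundary = 79.91 mm. Overall, the cross-section is a single solid region. Total boundary length (outer) = 79.91 mm.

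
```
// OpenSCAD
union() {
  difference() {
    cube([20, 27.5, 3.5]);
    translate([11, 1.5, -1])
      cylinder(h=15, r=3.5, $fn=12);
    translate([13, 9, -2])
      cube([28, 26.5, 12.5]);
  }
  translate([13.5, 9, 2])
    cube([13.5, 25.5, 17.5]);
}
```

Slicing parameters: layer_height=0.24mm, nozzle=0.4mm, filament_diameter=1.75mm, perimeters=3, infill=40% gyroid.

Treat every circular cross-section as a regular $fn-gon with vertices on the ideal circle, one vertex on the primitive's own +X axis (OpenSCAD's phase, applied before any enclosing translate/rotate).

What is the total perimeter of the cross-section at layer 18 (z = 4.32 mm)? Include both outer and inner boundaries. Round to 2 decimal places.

78.00 mm

At z = 4.32 mm: the cube does not reach this height (z outside [0, 3.5]); the cylinder at (11, 1.5): section is a regular 12-gon, circumradius r=3.5 (perimeter = 2·12·3.500·sin(180°/12) = 21.74 mm); the cube at (13, 9) is present — its section is the full 28×26.5 rectangle (perimeter 109.00 mm); After the difference (first − rest): the first operand is absent here, so nothing remains; the cube at (13.5, 9) (footprint 13.5×25.5) is included at this height (perimeter 78.00 mm); Combining (union): only the 13.5×25.5 cube at (13.5, 9) is present, so the union is just that shape — boundary = 78.00 mm. Overall, the cross-section is a single solid region. Total boundary length (outer) = 78.00 mm.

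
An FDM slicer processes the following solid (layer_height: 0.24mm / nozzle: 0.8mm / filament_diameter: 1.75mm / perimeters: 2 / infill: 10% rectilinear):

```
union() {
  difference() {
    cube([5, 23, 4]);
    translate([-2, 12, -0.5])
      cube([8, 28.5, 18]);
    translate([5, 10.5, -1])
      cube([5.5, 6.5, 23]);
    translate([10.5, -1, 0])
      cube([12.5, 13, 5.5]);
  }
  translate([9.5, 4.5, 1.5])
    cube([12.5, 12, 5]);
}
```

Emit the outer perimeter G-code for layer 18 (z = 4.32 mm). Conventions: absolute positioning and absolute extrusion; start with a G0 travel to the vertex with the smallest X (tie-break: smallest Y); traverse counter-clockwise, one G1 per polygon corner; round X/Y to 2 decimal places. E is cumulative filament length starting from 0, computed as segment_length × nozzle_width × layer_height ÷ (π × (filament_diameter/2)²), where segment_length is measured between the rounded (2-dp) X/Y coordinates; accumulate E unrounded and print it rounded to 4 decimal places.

At z = 4.32 mm: the cube does not reach this height (z outside [0, 4]); the 8×28.5 cube at (-2, 12) contributes its full rectangle; the cube at (5, 10.5) (footprint 5.5×6.5) is included at this height; the cube at (10.5, -1) is present — its section is the full 12.5×13 rectangle; After the difference (first − rest): the first operand is absent here, so nothing remains; the 12.5×12 cube at (9.5, 4.5) contributes its full rectangle; Taking the union: only the 12.5×12 cube at (9.5, 4.5) is present, so the union is just that shape — 1 connected region. The outline is a single polygon with 4 vertices. Extrusion per mm of travel: 0.8 × 0.24 / (π × 0.875²) = 0.079824. Accumulating E over each segment gives final E = 3.9114.

G0 X9.50 Y4.50 Z4.32
G1 X22.00 Y4.50 E0.9978
G1 X22.00 Y16.50 E1.9557
G1 X9.50 Y16.50 E2.9535
G1 X9.50 Y4.50 E3.9114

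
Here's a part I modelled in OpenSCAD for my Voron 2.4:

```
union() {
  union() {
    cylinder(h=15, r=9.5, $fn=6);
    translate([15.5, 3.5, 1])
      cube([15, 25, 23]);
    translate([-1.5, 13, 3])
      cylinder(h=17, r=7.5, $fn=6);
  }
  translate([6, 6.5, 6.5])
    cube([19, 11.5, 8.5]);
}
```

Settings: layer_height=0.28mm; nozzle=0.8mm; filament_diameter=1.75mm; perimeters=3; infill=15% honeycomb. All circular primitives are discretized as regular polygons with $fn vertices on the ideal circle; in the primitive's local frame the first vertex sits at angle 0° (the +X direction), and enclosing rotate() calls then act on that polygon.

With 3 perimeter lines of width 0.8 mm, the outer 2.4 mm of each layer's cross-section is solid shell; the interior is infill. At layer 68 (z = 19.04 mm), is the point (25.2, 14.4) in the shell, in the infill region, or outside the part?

infill

At z = 19.04 mm: the cylinder is not intersected at this z (z outside [0, 15]); the cube at (15.5, 3.5) (footprint 15×25) is included at this height; the r=7.5 cylinder at (-1.5, 13) contributes a regular 6-gon of circumradius 7.5; Merging all regions: the 2 present regions are separate (no shared area or edge), so areas and boundary lengths simply add and each stays a separate island — 2 connected regions; the cube at (6, 6.5) is absent (z outside [6.5, 15]); Taking the union: only the result so far is present, so the union is just that shape — 2 connected regions. Overall, the cross-section has 2 separate islands. The nearest boundary edge runs (30.50, 28.50)→(30.50, 3.50); distance from the point to it = 5.30 mm. (Shell/infill is judged within the island containing the point — the largest one.) The point is inside the cross-section and 5.30 mm from the nearest boundary — more than the 2.4 mm shell width (3 × 0.8), so it's in the infill interior.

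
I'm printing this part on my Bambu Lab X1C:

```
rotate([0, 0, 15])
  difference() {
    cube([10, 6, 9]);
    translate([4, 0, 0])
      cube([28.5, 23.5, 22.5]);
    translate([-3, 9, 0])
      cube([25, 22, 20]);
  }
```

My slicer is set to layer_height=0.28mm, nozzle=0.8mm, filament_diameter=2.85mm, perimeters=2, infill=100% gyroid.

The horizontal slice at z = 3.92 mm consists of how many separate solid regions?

At z = 3.92 mm: the cube is present — its section is the full 10×6 rectangle; the cube at (4, 0) (footprint 28.5×23.5) is included at this height; the cube at (-3, 9) is present — its section is the full 25×22 rectangle; Taking the first minus the rest: starting from the 10×6 cube, the 28.5×23.5 cube at (4, 0) partially overlaps it — only the 36.00 mm² overlap (of its 669.75 mm²) is removed, clipping the outline; the 25×22 cube at (-3, 9) misses the remaining region (no effect) — 1 connected region; (rotated 15° about Z; rotation is an isometry so areas/perimeters/island counts are preserved). The result has 1 disconnected region.

1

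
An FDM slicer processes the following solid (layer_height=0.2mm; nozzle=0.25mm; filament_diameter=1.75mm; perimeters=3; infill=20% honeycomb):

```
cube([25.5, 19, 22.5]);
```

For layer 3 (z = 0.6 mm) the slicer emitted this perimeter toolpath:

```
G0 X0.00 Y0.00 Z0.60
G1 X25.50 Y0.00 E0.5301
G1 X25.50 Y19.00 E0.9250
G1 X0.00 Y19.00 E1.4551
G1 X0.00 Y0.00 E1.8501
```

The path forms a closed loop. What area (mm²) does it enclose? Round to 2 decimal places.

484.50 mm²

Apply the shoelace formula to the sequence of (X, Y) vertices; enclosed area = 484.50 mm².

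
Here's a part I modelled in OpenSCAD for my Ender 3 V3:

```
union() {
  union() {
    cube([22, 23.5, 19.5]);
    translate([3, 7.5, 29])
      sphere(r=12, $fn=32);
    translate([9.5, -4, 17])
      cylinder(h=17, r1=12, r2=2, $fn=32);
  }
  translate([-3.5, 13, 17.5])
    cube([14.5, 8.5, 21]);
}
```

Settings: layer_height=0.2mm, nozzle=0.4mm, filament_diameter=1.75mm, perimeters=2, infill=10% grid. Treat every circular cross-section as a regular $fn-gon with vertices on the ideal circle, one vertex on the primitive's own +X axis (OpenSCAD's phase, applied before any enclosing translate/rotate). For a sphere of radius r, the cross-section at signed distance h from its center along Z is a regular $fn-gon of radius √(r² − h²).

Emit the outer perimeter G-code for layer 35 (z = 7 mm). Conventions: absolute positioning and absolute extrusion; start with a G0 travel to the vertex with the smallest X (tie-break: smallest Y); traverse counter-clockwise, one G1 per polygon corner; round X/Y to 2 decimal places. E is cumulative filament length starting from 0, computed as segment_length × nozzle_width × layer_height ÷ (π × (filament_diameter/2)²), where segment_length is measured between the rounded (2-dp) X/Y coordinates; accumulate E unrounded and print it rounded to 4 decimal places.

At z = 7 mm: the cube (footprint 22×23.5) is included at this height; the sphere at (3, 7.5) is absent (|z−center|=22.000 > r=12); the cone at (9.5, -4) is not intersected at this z (z outside [17, 34]); Taking the union: only the 22×23.5 cube is present, so the union is just that shape — 1 connected region; the cube at (-3.5, 13) is not intersected at this z (z outside [17.5, 38.5]); Taking the union: only that combined region is present, so the union is just that shape — 1 connected region. The outline is a single polygon with 4 vertices. Extrusion per mm of travel: 0.4 × 0.2 / (π × 0.875²) = 0.033260. Accumulating E over each segment gives final E = 3.0267.

G0 X0.00 Y0.00 Z7.00
G1 X22.00 Y0.00 E0.7317
G1 X22.00 Y23.50 E1.5133
G1 X0.00 Y23.50 E2.2451
G1 X0.00 Y0.00 E3.0267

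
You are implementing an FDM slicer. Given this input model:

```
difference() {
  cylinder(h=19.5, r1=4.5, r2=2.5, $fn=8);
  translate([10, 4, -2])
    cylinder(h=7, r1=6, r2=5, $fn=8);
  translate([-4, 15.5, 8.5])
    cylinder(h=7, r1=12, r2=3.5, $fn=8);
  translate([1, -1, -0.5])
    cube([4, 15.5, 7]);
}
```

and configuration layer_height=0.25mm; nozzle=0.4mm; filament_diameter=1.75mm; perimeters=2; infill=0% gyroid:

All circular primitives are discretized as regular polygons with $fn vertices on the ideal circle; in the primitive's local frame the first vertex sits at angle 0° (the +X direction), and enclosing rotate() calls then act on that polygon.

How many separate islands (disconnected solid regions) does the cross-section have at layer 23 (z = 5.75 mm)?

At z = 5.75 mm: the cone (r1=4.5→r2=2.5) has section circumradius 3.910 here — a regular 8-gon; the cone at (10, 4) is not intersected at this z (z outside [-2, 5]); the cone at (-4, 15.5) is not intersected at this z (z outside [8.5, 15.5]); the 4×15.5 cube at (1, -1) contributes its full rectangle; After the difference (first − rest): starting from the cone, the 4×15.5 cube at (1, -1) partially overlaps it — only the 9.81 mm² overlap (of its 62.00 mm²) is removed, clipping the outline — 1 connected region. Overall, the cross-section is a single solid region. Island count = 1.

1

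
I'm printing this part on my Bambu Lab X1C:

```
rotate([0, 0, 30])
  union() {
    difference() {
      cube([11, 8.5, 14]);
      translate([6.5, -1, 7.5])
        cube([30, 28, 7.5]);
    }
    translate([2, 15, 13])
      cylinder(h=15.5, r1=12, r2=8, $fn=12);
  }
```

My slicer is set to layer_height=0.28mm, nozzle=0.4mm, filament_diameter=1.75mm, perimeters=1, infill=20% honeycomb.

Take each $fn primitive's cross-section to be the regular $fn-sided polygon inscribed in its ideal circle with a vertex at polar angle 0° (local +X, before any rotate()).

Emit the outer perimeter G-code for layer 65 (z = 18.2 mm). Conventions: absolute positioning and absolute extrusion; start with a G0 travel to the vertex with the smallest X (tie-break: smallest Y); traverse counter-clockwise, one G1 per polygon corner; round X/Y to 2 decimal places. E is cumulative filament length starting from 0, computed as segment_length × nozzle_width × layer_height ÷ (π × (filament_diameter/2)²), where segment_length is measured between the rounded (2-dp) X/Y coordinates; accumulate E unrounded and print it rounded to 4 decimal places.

G0 X-16.43 Y13.99 Z18.20
G1 X-15.00 Y8.66 E0.2570
G1 X-11.10 Y4.76 E0.5138
G1 X-5.77 Y3.33 E0.7708
G1 X-0.44 Y4.76 E1.0277
G1 X3.46 Y8.66 E1.2845
G1 X4.89 Y13.99 E1.5415
G1 X3.46 Y19.32 E1.7985
G1 X-0.44 Y23.22 E2.0553
G1 X-5.77 Y24.65 E2.3123
G1 X-11.10 Y23.22 E2.5692
G1 X-15.00 Y19.32 E2.8260
G1 X-16.43 Y13.99 E3.0830

At z = 18.2 mm: the cube is absent (z outside [0, 14]); the cube at (6.5, -1) does not reach this height (z outside [7.5, 15]); Taking the first minus the rest: the first operand is absent here, so nothing remains; the cone at (2, 15): at t=0.335 of its height the radius interpolates to r₁+(r₂−r₁)t = 10.658, giving a regular 12-gon of that circumradius; Combining (union): only the cone at (2, 15) is present, so the union is just that shape — 1 connected region; (rotated 30° about Z; rotation is an isometry so areas/perimeters/island counts are preserved). The outline is a single polygon with 12 vertices. Extrusion per mm of travel: 0.4 × 0.28 / (π × 0.875²) = 0.046564. Accumulating E over each segment gives final E = 3.0830.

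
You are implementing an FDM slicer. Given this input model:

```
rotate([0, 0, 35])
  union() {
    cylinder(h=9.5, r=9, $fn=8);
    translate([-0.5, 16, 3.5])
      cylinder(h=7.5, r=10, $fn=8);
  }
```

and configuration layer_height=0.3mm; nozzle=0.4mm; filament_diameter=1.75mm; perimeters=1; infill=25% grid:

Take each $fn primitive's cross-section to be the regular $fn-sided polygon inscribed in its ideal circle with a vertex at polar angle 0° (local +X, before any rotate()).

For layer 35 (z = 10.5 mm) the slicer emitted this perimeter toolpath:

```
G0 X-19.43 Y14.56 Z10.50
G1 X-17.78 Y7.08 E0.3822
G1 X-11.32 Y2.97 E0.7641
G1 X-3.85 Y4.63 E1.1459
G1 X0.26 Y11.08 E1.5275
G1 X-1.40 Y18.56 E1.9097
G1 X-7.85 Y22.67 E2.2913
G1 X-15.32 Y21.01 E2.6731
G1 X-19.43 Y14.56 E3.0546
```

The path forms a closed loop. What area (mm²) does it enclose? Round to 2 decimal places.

282.82 mm²

Apply the shoelace formula to the sequence of (X, Y) vertices; enclosed area = 282.82 mm².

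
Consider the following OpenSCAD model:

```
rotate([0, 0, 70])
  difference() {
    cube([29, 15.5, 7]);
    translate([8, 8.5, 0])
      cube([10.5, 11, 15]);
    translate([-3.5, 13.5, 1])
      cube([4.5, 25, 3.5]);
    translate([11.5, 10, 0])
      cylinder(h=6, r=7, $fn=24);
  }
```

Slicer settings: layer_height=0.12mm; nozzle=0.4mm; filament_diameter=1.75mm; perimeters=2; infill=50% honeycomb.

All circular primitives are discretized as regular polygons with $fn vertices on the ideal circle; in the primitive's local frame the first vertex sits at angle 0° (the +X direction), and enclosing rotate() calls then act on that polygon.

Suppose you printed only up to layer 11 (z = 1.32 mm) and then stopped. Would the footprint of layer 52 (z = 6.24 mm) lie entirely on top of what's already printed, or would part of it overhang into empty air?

Compare the two slices. At z = 1.32: the 29×15.5 cube contributes its full rectangle (area 449.50 mm²); the cube at (8, 8.5) (footprint 10.5×11) is included at this height (area 115.50 mm²); the cube at (-3.5, 13.5) (footprint 4.5×25) is included at this height (area 112.50 mm²); the r=7 cylinder at (11.5, 10) contributes a regular 24-gon of circumradius 7 (area = (24/2)·7.000²·sin(360°/24) = 152.19 mm²); Subtracting the remaining from the first: starting from the 29×15.5 cube (449.50 mm²), the 10.5×11 cube at (8, 8.5) partially overlaps it — only the 73.50 mm² overlap (of its 115.50 mm²) is removed, clipping the outline; the 4.5×25 cube at (-3.5, 13.5) partially overlaps it — only the 2.00 mm² overlap (of its 112.50 mm²) is removed, clipping the outline; the r=7 cylinder at (11.5, 10) partially overlaps it — only the 75.04 mm² overlap (of its 152.19 mm²) is removed, clipping the outline — area = 298.96 mm²; (rotated 70° about Z; rotation is an isometry so areas/perimeters/island counts are preserved). At z = 6.24: the 29×15.5 cube contributes its full rectangle (area 449.50 mm²); the cube at (8, 8.5) is present — its section is the full 10.5×11 rectangle (area 115.50 mm²); the cube at (-3.5, 13.5) is not intersected at this z (z outside [1, 4.5]); the cylinder at (11.5, 10) does not reach this height (z outside [0, 6]); After the difference (first − rest): starting from the 29×15.5 cube (449.50 mm²), the 10.5×11 cube at (8, 8.5) partially overlaps it — only the 73.50 mm² overlap (of its 115.50 mm²) is removed, clipping the outline — area = 376.00 mm²; (rotated 70° about Z; rotation is an isometry so areas/perimeters/island counts are preserved). Checking containment: at z = 6.24 the cross-section extends beyond the z = 1.32 cross-section by about 77.04 mm².

part overhangs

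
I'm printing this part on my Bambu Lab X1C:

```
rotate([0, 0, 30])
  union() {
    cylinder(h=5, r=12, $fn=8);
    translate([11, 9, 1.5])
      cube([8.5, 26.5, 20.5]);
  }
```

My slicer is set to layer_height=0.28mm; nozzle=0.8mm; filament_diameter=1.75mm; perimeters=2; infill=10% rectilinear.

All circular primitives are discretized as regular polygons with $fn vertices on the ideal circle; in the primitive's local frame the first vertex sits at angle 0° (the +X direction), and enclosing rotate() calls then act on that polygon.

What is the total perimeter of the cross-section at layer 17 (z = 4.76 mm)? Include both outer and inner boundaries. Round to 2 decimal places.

143.48 mm

At z = 4.76 mm: the r=12 cylinder gives a regular 8-gon of circumradius 12 (constant along its height) (perimeter = 2·8·12.000·sin(180°/8) = 73.48 mm); the 8.5×26.5 cube at (11, 9) contributes its full rectangle (perimeter 70.00 mm); Combining (union): the 2 present regions are separate (no shared area or edge), so areas and boundary lengths simply add and each stays a separate island — boundary = 143.48 mm; (whole slice rotated 30° about Z — lengths, areas and connectivity unchanged). Overall, the cross-section has 2 separate islands. Total boundary length (outer) = 143.48 mm.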